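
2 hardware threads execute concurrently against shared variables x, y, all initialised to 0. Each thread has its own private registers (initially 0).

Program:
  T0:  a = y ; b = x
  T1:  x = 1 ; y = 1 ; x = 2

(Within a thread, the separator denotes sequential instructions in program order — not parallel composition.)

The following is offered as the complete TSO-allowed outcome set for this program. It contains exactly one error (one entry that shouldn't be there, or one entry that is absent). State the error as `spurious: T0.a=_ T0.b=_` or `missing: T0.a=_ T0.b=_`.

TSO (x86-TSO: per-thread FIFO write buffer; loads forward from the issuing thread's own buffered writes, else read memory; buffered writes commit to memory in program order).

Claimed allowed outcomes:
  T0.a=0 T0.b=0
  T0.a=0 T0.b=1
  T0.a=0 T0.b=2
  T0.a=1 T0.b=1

outcome vector order: (T0.a,T0.b)
TSO: 5 outcomes — {(0,0) (0,1) (0,2) (1,1) (1,2)}
TSO∖claimed = {(1,2)}

missing: T0.a=1 T0.b=2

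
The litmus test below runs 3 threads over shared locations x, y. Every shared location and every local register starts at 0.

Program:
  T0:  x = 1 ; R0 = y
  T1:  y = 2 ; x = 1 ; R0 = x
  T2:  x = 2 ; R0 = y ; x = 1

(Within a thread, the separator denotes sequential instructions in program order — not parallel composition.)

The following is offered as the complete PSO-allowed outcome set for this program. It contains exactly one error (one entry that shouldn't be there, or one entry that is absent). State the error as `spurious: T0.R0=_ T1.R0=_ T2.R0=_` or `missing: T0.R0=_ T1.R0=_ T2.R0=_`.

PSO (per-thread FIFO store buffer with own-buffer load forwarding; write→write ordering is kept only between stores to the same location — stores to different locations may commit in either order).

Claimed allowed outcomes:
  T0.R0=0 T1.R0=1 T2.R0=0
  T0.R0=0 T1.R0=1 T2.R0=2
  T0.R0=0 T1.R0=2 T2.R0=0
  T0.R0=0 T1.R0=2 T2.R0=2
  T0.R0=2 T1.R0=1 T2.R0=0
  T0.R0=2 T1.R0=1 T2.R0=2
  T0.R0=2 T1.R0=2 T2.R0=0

outcome vector order: (T0.R0,T1.R0,T2.R0)
under PSO → 010; 012; 020; 022; 210; 212; 220; 222
PSO∖claimed = {222}

missing: T0.R0=2 T1.R0=2 T2.R0=2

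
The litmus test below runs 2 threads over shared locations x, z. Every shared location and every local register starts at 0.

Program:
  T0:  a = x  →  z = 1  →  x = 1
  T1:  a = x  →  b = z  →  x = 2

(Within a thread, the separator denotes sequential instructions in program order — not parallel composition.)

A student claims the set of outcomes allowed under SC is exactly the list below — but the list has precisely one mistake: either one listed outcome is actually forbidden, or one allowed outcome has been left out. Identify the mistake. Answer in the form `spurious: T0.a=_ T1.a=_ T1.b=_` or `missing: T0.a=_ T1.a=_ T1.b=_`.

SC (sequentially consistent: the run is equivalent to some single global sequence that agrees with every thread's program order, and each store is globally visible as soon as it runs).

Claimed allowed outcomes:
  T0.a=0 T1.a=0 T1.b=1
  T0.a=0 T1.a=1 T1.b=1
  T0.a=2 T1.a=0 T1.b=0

outcome vector order: (T0.a,T1.a,T1.b)
under SC → 000, 001, 011, 200
SC∖claimed = {000}

missing: T0.a=0 T1.a=0 T1.b=0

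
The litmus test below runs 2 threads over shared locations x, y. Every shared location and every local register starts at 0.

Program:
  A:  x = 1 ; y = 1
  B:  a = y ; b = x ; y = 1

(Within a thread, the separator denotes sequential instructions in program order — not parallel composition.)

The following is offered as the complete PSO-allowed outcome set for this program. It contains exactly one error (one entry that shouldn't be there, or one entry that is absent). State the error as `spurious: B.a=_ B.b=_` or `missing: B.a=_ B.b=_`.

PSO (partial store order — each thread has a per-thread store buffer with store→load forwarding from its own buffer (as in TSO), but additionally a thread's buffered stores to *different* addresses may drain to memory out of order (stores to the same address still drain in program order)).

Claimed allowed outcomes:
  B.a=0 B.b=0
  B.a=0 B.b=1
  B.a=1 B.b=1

missing: B.a=1 B.b=0

outcome vector order: (B.a,B.b)
[PSO] allowed = {0/0 0/1 1/0 1/1}
PSO∖claimed = {1/0}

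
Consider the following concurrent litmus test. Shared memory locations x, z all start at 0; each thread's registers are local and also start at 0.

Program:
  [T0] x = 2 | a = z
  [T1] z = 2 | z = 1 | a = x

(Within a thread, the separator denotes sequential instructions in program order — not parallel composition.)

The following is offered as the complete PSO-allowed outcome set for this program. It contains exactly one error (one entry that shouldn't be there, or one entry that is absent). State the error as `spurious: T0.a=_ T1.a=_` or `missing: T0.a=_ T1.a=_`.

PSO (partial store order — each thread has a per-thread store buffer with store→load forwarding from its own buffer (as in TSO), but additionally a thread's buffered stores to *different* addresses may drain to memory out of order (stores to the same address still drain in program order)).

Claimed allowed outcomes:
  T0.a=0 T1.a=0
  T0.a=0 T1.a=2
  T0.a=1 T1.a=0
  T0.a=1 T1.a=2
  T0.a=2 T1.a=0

missing: T0.a=2 T1.a=2

outcome vector order: (T0.a,T1.a)
PSO (6): 0/0; 0/2; 1/0; 1/2; 2/0; 2/2
PSO∖claimed = {2/2}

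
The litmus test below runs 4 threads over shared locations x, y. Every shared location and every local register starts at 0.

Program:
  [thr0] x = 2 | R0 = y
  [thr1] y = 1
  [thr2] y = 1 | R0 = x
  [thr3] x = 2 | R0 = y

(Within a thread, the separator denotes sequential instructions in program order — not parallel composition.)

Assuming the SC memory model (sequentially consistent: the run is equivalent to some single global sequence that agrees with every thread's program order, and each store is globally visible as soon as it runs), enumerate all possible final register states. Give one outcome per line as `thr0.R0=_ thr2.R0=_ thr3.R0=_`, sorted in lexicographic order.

outcome vector order: (thr0.R0,thr2.R0,thr3.R0)
|SC outcomes| = 5

thr0.R0=0 thr2.R0=2 thr3.R0=0
thr0.R0=0 thr2.R0=2 thr3.R0=1
thr0.R0=1 thr2.R0=0 thr3.R0=1
thr0.R0=1 thr2.R0=2 thr3.R0=0
thr0.R0=1 thr2.R0=2 thr3.R0=1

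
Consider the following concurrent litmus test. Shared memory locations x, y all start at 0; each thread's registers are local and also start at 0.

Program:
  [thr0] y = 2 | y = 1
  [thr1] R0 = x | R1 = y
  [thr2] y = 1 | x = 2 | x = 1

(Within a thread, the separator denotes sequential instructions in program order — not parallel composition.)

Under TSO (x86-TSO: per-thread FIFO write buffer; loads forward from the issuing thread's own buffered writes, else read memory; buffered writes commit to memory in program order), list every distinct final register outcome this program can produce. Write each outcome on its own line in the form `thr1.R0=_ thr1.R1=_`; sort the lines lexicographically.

outcome vector order: (thr1.R0,thr1.R1)
|TSO outcomes| = 7

thr1.R0=0 thr1.R1=0
thr1.R0=0 thr1.R1=1
thr1.R0=0 thr1.R1=2
thr1.R0=1 thr1.R1=1
thr1.R0=1 thr1.R1=2
thr1.R0=2 thr1.R1=1
thr1.R0=2 thr1.R1=2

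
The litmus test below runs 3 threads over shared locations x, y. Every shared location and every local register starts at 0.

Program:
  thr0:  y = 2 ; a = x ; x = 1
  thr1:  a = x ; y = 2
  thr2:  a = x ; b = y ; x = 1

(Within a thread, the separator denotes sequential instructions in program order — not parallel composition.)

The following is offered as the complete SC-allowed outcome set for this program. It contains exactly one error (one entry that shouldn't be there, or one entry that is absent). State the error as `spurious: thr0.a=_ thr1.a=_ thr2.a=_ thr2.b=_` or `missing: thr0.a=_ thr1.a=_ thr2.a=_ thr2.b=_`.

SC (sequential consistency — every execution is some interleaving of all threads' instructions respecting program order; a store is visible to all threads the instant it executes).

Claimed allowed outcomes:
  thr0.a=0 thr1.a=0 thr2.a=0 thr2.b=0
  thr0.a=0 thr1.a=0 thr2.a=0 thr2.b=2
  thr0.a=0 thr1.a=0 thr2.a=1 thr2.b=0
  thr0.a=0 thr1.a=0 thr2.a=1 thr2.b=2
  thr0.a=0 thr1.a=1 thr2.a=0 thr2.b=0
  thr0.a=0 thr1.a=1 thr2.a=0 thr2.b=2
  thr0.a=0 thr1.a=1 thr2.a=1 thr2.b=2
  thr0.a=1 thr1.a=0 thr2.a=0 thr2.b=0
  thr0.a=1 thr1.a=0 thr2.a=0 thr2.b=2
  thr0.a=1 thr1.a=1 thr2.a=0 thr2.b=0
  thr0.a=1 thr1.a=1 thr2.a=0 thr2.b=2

outcome vector order: (thr0.a,thr1.a,thr2.a,thr2.b)
SC: 10 outcomes — {<0 0 0 0>; <0 0 0 2>; <0 0 1 2>; <0 1 0 0>; <0 1 0 2>; <0 1 1 2>; <1 0 0 0>; <1 0 0 2>; <1 1 0 0>; <1 1 0 2>}
claimed∖SC = {<0 0 1 0>}

spurious: thr0.a=0 thr1.a=0 thr2.a=1 thr2.b=0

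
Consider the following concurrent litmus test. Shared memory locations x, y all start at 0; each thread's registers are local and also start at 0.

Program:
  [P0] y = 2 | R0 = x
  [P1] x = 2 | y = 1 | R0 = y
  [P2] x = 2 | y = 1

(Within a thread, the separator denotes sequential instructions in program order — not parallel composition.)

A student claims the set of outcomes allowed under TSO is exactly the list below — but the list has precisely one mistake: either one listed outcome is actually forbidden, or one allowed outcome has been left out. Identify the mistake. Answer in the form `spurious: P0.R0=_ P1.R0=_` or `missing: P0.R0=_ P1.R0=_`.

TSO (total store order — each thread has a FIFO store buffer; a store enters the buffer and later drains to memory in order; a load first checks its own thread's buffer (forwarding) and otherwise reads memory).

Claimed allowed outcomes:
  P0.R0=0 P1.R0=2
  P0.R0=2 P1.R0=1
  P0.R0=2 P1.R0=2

outcome vector order: (P0.R0,P1.R0)
under TSO → 0/1; 0/2; 2/1; 2/2
TSO∖claimed = {0/1}

missing: P0.R0=0 P1.R0=1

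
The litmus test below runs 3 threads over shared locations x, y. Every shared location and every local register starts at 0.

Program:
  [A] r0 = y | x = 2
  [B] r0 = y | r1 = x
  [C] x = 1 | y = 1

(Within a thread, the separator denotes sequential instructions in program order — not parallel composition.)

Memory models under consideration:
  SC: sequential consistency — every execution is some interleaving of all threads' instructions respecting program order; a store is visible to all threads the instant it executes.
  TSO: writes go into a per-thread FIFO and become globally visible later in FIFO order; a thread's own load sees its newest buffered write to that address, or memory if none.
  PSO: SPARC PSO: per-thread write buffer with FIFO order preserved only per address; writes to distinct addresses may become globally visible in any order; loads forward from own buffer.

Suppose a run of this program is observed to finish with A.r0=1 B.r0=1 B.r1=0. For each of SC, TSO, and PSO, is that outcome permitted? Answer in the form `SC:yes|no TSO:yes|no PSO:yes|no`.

SC:no TSO:no PSO:yes

outcome vector order: (A.r0,B.r0,B.r1)
under SC → 0/0/0, 0/0/1, 0/0/2, 0/1/1, 0/1/2, 1/0/0, 1/0/1, 1/0/2, 1/1/1, 1/1/2
under TSO → 0/0/0, 0/0/1, 0/0/2, 0/1/1, 0/1/2, 1/0/0, 1/0/1, 1/0/2, 1/1/1, 1/1/2
under PSO → 0/0/0, 0/0/1, 0/0/2, 0/1/0, 0/1/1, 0/1/2, 1/0/0, 1/0/1, 1/0/2, 1/1/0, 1/1/1, 1/1/2
target 1/1/0 ∈ {PSO}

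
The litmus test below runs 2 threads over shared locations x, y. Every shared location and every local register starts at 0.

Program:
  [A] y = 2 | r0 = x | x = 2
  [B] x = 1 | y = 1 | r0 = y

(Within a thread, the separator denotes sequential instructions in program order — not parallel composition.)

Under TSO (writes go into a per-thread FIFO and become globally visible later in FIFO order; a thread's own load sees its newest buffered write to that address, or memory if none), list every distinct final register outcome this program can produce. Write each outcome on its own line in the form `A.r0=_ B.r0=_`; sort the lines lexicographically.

outcome vector order: (A.r0,B.r0)
|TSO outcomes| = 4

A.r0=0 B.r0=1
A.r0=0 B.r0=2
A.r0=1 B.r0=1
A.r0=1 B.r0=2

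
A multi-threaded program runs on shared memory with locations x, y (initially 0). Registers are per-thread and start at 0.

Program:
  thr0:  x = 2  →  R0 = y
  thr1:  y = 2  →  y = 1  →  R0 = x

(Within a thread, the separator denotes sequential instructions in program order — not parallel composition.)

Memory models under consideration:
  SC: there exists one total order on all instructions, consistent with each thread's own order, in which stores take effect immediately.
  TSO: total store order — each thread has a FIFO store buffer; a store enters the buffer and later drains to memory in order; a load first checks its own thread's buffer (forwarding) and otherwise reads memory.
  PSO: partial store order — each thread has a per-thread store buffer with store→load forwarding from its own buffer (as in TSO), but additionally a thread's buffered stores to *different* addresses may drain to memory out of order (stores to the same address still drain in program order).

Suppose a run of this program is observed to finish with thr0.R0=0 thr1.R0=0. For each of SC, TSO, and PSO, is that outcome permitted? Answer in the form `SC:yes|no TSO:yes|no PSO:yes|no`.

SC:no TSO:yes PSO:yes

outcome vector order: (thr0.R0,thr1.R0)
under SC → 02 10 12 22
under TSO → 00 02 10 12 20 22
under PSO → 00 02 10 12 20 22
target 00 ∈ {TSO,PSO}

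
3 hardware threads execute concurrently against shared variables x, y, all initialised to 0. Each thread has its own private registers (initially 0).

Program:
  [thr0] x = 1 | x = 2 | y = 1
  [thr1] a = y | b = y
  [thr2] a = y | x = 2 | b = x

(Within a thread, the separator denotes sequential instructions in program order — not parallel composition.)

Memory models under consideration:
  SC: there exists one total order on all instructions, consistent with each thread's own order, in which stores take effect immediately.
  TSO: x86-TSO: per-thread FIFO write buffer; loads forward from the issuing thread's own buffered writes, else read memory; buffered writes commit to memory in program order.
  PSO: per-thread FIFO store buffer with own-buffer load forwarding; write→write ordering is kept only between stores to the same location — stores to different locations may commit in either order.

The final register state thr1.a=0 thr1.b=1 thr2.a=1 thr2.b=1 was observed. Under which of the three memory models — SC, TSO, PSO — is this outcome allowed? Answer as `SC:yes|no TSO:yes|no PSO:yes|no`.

SC:no TSO:no PSO:yes

outcome vector order: (thr1.a,thr1.b,thr2.a,thr2.b)
under SC → 0001, 0002, 0012, 0101, 0102, 0112, 1101, 1102, 1112
under TSO → 0001, 0002, 0012, 0101, 0102, 0112, 1101, 1102, 1112
under PSO → 0001, 0002, 0011, 0012, 0101, 0102, 0111, 0112, 1101, 1102, 1111, 1112
target 0111 ∈ {PSO}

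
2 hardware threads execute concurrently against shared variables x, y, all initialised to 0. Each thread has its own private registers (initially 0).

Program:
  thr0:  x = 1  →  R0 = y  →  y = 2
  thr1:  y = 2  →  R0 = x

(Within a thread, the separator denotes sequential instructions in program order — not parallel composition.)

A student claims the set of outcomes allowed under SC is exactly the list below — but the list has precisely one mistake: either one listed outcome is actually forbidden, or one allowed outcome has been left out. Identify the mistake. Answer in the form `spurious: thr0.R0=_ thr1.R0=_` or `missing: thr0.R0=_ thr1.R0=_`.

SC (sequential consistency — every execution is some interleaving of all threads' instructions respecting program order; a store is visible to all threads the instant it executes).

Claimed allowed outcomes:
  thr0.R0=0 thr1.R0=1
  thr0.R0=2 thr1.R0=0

missing: thr0.R0=2 thr1.R0=1

outcome vector order: (thr0.R0,thr1.R0)
SC (3): <0 1> <2 0> <2 1>
SC∖claimed = {<2 1>}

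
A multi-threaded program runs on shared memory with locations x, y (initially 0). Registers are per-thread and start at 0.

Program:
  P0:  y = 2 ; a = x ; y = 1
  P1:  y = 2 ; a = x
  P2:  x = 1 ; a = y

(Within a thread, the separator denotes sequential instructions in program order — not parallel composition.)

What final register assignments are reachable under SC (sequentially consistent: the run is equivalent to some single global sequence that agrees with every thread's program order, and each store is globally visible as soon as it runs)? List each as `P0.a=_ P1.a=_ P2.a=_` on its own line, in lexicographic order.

P0.a=0 P1.a=0 P2.a=1
P0.a=0 P1.a=0 P2.a=2
P0.a=0 P1.a=1 P2.a=1
P0.a=0 P1.a=1 P2.a=2
P0.a=1 P1.a=0 P2.a=1
P0.a=1 P1.a=0 P2.a=2
P0.a=1 P1.a=1 P2.a=0
P0.a=1 P1.a=1 P2.a=1
P0.a=1 P1.a=1 P2.a=2

outcome vector order: (P0.a,P1.a,P2.a)
|SC outcomes| = 9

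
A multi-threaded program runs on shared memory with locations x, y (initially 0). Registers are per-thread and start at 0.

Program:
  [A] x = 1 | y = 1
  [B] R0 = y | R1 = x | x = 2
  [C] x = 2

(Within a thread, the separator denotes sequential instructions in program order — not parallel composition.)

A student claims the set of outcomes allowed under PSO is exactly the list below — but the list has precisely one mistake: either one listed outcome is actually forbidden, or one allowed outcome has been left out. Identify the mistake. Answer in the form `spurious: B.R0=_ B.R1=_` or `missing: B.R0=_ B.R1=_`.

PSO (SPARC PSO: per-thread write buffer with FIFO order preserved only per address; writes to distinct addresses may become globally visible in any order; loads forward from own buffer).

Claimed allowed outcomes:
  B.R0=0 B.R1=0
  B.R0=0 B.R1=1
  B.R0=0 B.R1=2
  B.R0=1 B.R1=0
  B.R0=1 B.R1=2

missing: B.R0=1 B.R1=1

outcome vector order: (B.R0,B.R1)
[PSO] allowed = {0/0 0/1 0/2 1/0 1/1 1/2}
PSO∖claimed = {1/1}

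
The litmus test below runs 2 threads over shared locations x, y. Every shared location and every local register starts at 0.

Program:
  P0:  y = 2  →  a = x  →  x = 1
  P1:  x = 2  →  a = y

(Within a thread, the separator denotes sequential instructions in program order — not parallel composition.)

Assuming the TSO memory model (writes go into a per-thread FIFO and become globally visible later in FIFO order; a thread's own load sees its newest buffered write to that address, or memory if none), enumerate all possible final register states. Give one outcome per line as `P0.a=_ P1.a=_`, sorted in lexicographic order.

outcome vector order: (P0.a,P1.a)
|TSO outcomes| = 4

P0.a=0 P1.a=0
P0.a=0 P1.a=2
P0.a=2 P1.a=0
P0.a=2 P1.a=2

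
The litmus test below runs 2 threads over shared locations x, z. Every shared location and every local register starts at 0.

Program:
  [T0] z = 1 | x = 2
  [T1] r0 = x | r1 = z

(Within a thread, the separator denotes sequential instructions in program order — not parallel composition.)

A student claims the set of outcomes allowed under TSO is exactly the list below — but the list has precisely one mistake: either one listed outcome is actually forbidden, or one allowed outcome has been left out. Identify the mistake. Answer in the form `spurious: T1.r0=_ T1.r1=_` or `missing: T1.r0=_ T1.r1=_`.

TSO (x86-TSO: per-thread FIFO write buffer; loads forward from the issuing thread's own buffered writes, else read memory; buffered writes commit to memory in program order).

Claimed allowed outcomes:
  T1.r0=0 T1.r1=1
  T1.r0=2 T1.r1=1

outcome vector order: (T1.r0,T1.r1)
TSO (3): 0/0; 0/1; 2/1
TSO∖claimed = {0/0}

missing: T1.r0=0 T1.r1=0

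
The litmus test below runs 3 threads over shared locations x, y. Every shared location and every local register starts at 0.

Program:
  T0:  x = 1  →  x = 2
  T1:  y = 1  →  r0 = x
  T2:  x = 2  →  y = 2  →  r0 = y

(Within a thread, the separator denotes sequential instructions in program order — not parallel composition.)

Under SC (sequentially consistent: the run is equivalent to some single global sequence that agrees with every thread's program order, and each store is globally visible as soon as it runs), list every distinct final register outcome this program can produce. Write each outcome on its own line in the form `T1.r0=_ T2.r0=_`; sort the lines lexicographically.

outcome vector order: (T1.r0,T2.r0)
|SC outcomes| = 5

T1.r0=0 T2.r0=2
T1.r0=1 T2.r0=1
T1.r0=1 T2.r0=2
T1.r0=2 T2.r0=1
T1.r0=2 T2.r0=2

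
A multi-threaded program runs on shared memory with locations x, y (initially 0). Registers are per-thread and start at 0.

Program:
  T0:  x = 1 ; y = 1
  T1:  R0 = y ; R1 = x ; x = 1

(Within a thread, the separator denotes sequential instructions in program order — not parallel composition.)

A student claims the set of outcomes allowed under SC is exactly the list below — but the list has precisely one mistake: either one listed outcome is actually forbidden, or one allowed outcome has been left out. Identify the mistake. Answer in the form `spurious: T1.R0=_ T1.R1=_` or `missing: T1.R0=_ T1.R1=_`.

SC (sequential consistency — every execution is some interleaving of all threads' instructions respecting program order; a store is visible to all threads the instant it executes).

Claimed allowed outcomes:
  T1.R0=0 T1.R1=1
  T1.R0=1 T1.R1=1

outcome vector order: (T1.R0,T1.R1)
under SC → 0/0; 0/1; 1/1
SC∖claimed = {0/0}

missing: T1.R0=0 T1.R1=0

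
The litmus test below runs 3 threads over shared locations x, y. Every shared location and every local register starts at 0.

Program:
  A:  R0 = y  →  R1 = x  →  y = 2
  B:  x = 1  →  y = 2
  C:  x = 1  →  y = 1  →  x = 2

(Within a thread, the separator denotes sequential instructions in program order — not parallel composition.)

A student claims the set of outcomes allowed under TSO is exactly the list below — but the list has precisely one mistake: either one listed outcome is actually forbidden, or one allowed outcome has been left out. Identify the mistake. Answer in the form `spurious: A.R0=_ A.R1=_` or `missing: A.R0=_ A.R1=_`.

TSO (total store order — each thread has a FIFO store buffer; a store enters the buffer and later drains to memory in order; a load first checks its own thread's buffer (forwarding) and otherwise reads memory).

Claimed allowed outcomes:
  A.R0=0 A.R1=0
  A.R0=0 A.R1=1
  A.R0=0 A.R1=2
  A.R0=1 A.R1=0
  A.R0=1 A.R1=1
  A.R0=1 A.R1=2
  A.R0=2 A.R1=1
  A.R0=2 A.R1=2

spurious: A.R0=1 A.R1=0

outcome vector order: (A.R0,A.R1)
under TSO → 00; 01; 02; 11; 12; 21; 22
claimed∖TSO = {10}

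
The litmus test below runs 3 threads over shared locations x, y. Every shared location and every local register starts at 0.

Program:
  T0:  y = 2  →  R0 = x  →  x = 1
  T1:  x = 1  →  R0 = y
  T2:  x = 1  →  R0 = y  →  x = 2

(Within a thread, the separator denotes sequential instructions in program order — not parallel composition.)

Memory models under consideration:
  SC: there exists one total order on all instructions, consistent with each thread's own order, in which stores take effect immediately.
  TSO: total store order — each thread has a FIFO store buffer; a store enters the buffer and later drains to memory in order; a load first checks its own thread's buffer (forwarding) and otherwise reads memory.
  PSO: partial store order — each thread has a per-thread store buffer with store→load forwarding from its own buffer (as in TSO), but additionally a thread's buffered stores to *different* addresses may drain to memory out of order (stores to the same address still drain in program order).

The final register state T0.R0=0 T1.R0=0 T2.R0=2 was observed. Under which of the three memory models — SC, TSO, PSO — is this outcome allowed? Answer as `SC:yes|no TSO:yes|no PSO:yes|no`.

outcome vector order: (T0.R0,T1.R0,T2.R0)
[SC] allowed = {022 100 102 120 122 200 202 220 222}
[TSO] allowed = {000 002 020 022 100 102 120 122 200 202 220 222}
[PSO] allowed = {000 002 020 022 100 102 120 122 200 202 220 222}
target 002 ∈ {TSO,PSO}

SC:no TSO:yes PSO:yes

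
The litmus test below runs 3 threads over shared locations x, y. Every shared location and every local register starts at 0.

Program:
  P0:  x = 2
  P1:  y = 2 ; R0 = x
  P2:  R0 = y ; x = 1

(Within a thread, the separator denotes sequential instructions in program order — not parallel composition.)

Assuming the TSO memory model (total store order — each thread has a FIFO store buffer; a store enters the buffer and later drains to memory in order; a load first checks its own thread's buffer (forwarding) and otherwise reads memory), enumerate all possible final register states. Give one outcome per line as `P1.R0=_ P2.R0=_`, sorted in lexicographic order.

outcome vector order: (P1.R0,P2.R0)
|TSO outcomes| = 6

P1.R0=0 P2.R0=0
P1.R0=0 P2.R0=2
P1.R0=1 P2.R0=0
P1.R0=1 P2.R0=2
P1.R0=2 P2.R0=0
P1.R0=2 P2.R0=2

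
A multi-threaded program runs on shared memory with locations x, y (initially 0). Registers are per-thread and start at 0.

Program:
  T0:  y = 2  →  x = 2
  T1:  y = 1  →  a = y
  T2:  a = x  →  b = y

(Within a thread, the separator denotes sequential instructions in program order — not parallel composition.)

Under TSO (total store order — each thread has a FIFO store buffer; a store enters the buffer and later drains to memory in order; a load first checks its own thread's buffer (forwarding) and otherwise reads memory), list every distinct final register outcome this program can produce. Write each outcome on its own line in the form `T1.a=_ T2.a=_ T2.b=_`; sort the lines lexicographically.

T1.a=1 T2.a=0 T2.b=0
T1.a=1 T2.a=0 T2.b=1
T1.a=1 T2.a=0 T2.b=2
T1.a=1 T2.a=2 T2.b=1
T1.a=1 T2.a=2 T2.b=2
T1.a=2 T2.a=0 T2.b=0
T1.a=2 T2.a=0 T2.b=1
T1.a=2 T2.a=0 T2.b=2
T1.a=2 T2.a=2 T2.b=2

outcome vector order: (T1.a,T2.a,T2.b)
|TSO outcomes| = 9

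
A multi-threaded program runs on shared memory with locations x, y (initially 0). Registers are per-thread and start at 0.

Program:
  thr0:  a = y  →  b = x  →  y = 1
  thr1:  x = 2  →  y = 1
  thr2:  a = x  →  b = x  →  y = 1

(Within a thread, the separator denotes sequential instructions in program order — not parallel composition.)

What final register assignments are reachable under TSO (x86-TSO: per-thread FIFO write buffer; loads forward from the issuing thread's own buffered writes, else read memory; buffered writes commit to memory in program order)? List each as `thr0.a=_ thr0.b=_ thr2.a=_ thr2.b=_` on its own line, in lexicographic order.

outcome vector order: (thr0.a,thr0.b,thr2.a,thr2.b)
|TSO outcomes| = 10

thr0.a=0 thr0.b=0 thr2.a=0 thr2.b=0
thr0.a=0 thr0.b=0 thr2.a=0 thr2.b=2
thr0.a=0 thr0.b=0 thr2.a=2 thr2.b=2
thr0.a=0 thr0.b=2 thr2.a=0 thr2.b=0
thr0.a=0 thr0.b=2 thr2.a=0 thr2.b=2
thr0.a=0 thr0.b=2 thr2.a=2 thr2.b=2
thr0.a=1 thr0.b=0 thr2.a=0 thr2.b=0
thr0.a=1 thr0.b=2 thr2.a=0 thr2.b=0
thr0.a=1 thr0.b=2 thr2.a=0 thr2.b=2
thr0.a=1 thr0.b=2 thr2.a=2 thr2.b=2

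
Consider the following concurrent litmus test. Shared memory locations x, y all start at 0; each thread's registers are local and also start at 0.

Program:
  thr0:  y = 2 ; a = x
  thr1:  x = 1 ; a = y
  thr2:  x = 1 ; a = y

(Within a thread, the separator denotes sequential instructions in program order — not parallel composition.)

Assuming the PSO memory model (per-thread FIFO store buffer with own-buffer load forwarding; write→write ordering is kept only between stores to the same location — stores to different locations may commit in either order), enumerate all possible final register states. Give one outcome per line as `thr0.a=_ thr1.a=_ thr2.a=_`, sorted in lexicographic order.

thr0.a=0 thr1.a=0 thr2.a=0
thr0.a=0 thr1.a=0 thr2.a=2
thr0.a=0 thr1.a=2 thr2.a=0
thr0.a=0 thr1.a=2 thr2.a=2
thr0.a=1 thr1.a=0 thr2.a=0
thr0.a=1 thr1.a=0 thr2.a=2
thr0.a=1 thr1.a=2 thr2.a=0
thr0.a=1 thr1.a=2 thr2.a=2

outcome vector order: (thr0.a,thr1.a,thr2.a)
|PSO outcomes| = 8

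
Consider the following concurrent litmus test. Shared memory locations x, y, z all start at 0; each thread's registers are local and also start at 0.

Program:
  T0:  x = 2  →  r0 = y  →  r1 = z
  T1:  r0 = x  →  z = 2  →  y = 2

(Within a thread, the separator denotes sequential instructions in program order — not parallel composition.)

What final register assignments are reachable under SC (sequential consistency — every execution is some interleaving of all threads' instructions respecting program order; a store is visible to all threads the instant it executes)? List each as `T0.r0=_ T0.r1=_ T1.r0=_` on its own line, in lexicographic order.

outcome vector order: (T0.r0,T0.r1,T1.r0)
|SC outcomes| = 6

T0.r0=0 T0.r1=0 T1.r0=0
T0.r0=0 T0.r1=0 T1.r0=2
T0.r0=0 T0.r1=2 T1.r0=0
T0.r0=0 T0.r1=2 T1.r0=2
T0.r0=2 T0.r1=2 T1.r0=0
T0.r0=2 T0.r1=2 T1.r0=2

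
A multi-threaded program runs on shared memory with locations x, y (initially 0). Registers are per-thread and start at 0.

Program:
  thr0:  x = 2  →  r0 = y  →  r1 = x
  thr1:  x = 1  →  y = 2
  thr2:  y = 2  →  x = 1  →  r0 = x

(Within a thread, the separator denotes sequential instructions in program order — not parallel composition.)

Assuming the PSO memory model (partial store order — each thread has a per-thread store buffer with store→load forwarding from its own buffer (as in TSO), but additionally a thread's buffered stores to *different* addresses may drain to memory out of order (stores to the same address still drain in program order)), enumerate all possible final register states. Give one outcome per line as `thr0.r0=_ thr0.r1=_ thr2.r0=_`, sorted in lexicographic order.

thr0.r0=0 thr0.r1=1 thr2.r0=1
thr0.r0=0 thr0.r1=1 thr2.r0=2
thr0.r0=0 thr0.r1=2 thr2.r0=1
thr0.r0=0 thr0.r1=2 thr2.r0=2
thr0.r0=2 thr0.r1=1 thr2.r0=1
thr0.r0=2 thr0.r1=1 thr2.r0=2
thr0.r0=2 thr0.r1=2 thr2.r0=1
thr0.r0=2 thr0.r1=2 thr2.r0=2

outcome vector order: (thr0.r0,thr0.r1,thr2.r0)
|PSO outcomes| = 8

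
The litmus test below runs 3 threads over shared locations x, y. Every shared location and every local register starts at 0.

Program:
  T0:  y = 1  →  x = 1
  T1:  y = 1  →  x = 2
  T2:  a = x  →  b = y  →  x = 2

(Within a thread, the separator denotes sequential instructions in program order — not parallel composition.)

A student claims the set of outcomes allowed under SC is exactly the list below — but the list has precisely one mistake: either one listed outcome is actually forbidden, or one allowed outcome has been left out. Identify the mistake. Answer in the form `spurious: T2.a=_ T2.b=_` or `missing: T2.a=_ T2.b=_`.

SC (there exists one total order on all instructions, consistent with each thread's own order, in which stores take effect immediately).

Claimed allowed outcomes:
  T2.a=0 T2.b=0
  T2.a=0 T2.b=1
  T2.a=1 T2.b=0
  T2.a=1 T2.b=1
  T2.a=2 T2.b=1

spurious: T2.a=1 T2.b=0

outcome vector order: (T2.a,T2.b)
SC (4): 0/0 0/1 1/1 2/1
claimed∖SC = {1/0}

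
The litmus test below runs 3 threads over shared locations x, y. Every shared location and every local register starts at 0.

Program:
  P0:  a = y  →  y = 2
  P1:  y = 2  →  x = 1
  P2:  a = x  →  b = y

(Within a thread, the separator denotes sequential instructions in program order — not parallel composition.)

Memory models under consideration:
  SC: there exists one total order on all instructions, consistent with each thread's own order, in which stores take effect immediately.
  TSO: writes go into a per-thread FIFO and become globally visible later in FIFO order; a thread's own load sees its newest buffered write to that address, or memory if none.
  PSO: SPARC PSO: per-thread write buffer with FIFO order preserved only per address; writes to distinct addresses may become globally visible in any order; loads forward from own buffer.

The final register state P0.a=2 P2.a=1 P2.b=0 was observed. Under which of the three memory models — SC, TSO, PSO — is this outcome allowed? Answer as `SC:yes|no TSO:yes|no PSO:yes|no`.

outcome vector order: (P0.a,P2.a,P2.b)
SC: 6 outcomes — {0/0/0, 0/0/2, 0/1/2, 2/0/0, 2/0/2, 2/1/2}
TSO: 6 outcomes — {0/0/0, 0/0/2, 0/1/2, 2/0/0, 2/0/2, 2/1/2}
PSO: 8 outcomes — {0/0/0, 0/0/2, 0/1/0, 0/1/2, 2/0/0, 2/0/2, 2/1/0, 2/1/2}
target 2/1/0 ∈ {PSO}

SC:no TSO:no PSO:yes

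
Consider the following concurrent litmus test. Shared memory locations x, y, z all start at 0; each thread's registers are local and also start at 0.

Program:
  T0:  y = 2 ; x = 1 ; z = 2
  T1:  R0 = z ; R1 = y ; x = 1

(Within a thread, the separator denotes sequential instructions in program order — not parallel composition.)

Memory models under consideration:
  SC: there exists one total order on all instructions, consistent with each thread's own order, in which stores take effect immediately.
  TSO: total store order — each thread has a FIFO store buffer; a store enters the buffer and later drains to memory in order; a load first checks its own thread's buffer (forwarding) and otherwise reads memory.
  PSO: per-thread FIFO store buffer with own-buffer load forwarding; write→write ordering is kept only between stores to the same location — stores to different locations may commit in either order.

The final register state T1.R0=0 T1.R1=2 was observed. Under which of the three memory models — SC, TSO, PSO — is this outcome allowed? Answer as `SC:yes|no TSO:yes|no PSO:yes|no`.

outcome vector order: (T1.R0,T1.R1)
SC: 3 outcomes — {(0,0) (0,2) (2,2)}
TSO: 3 outcomes — {(0,0) (0,2) (2,2)}
PSO: 4 outcomes — {(0,0) (0,2) (2,0) (2,2)}
target (0,2) ∈ {SC,TSO,PSO}

SC:yes TSO:yes PSO:yes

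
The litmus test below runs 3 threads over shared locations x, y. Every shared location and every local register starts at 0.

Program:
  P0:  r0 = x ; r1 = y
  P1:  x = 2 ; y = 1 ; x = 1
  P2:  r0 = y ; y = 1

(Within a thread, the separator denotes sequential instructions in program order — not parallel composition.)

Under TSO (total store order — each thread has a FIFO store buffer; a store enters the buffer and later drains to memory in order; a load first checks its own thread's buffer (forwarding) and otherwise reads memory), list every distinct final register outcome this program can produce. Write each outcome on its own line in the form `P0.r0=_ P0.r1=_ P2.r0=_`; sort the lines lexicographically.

outcome vector order: (P0.r0,P0.r1,P2.r0)
|TSO outcomes| = 10

P0.r0=0 P0.r1=0 P2.r0=0
P0.r0=0 P0.r1=0 P2.r0=1
P0.r0=0 P0.r1=1 P2.r0=0
P0.r0=0 P0.r1=1 P2.r0=1
P0.r0=1 P0.r1=1 P2.r0=0
P0.r0=1 P0.r1=1 P2.r0=1
P0.r0=2 P0.r1=0 P2.r0=0
P0.r0=2 P0.r1=0 P2.r0=1
P0.r0=2 P0.r1=1 P2.r0=0
P0.r0=2 P0.r1=1 P2.r0=1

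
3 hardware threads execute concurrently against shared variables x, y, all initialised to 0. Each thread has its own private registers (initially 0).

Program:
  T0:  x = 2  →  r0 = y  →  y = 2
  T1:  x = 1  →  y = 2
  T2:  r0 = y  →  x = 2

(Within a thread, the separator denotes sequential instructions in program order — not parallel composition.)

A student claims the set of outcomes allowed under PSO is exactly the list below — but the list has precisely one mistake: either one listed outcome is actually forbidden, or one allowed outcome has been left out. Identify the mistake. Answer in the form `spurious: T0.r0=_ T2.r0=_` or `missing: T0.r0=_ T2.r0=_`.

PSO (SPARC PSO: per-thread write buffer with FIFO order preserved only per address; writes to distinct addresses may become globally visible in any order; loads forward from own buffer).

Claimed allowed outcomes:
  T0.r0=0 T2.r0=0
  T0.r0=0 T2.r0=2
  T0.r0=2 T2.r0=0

outcome vector order: (T0.r0,T2.r0)
[PSO] allowed = {(0,0) (0,2) (2,0) (2,2)}
PSO∖claimed = {(2,2)}

missing: T0.r0=2 T2.r0=2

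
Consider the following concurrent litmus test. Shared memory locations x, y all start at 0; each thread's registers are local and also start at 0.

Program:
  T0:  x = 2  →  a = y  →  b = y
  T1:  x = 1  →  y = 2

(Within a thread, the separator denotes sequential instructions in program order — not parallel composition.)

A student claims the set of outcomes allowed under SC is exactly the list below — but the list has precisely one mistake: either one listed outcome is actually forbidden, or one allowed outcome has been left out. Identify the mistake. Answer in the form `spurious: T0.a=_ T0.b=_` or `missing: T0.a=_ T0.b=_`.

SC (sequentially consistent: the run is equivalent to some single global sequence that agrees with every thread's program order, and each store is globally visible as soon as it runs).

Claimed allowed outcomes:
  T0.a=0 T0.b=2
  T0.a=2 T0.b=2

missing: T0.a=0 T0.b=0

outcome vector order: (T0.a,T0.b)
[SC] allowed = {(0,0) (0,2) (2,2)}
SC∖claimed = {(0,0)}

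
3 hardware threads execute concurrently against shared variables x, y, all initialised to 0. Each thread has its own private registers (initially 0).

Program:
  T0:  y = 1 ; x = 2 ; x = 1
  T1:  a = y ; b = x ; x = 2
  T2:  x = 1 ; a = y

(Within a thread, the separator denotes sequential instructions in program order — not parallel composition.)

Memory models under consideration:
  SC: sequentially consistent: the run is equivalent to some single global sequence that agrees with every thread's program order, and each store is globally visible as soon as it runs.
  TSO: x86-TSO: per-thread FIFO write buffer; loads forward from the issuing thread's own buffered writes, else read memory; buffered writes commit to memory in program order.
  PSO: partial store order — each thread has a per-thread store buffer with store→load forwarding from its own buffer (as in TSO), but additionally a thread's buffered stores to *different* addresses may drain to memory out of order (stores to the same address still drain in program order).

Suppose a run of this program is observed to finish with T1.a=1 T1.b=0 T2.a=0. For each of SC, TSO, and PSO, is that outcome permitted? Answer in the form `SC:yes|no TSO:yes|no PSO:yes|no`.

outcome vector order: (T1.a,T1.b,T2.a)
SC (11): 000 001 010 011 020 021 101 110 111 120 121
TSO (12): 000 001 010 011 020 021 100 101 110 111 120 121
PSO (12): 000 001 010 011 020 021 100 101 110 111 120 121
target 100 ∈ {TSO,PSO}

SC:no TSO:yes PSO:yes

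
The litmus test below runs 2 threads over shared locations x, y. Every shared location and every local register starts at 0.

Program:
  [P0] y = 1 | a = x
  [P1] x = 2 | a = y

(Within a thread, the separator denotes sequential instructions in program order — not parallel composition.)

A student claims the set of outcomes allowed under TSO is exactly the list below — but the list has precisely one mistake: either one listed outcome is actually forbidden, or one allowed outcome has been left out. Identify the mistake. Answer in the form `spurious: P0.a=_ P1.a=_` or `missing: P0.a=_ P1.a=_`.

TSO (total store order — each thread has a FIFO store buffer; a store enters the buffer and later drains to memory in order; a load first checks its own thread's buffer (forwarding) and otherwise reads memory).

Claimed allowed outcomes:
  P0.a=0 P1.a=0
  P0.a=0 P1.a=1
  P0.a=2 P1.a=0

outcome vector order: (P0.a,P1.a)
TSO: 4 outcomes — {0/0, 0/1, 2/0, 2/1}
TSO∖claimed = {2/1}

missing: P0.a=2 P1.a=1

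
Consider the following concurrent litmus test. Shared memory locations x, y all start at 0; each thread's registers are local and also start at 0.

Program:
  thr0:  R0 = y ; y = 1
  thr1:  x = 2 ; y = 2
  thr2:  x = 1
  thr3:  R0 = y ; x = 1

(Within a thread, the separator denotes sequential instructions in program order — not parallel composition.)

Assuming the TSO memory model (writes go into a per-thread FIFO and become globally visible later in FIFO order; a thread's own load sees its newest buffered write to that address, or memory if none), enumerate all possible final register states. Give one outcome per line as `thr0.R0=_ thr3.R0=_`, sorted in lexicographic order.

thr0.R0=0 thr3.R0=0
thr0.R0=0 thr3.R0=1
thr0.R0=0 thr3.R0=2
thr0.R0=2 thr3.R0=0
thr0.R0=2 thr3.R0=1
thr0.R0=2 thr3.R0=2

outcome vector order: (thr0.R0,thr3.R0)
|TSO outcomes| = 6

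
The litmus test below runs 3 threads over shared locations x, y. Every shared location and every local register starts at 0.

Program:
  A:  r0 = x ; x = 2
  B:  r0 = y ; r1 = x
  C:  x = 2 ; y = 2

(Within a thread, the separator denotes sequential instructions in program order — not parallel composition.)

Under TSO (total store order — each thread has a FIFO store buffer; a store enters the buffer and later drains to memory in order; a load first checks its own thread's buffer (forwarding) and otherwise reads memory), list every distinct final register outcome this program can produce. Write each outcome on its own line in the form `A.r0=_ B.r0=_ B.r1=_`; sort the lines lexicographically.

A.r0=0 B.r0=0 B.r1=0
A.r0=0 B.r0=0 B.r1=2
A.r0=0 B.r0=2 B.r1=2
A.r0=2 B.r0=0 B.r1=0
A.r0=2 B.r0=0 B.r1=2
A.r0=2 B.r0=2 B.r1=2

outcome vector order: (A.r0,B.r0,B.r1)
|TSO outcomes| = 6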